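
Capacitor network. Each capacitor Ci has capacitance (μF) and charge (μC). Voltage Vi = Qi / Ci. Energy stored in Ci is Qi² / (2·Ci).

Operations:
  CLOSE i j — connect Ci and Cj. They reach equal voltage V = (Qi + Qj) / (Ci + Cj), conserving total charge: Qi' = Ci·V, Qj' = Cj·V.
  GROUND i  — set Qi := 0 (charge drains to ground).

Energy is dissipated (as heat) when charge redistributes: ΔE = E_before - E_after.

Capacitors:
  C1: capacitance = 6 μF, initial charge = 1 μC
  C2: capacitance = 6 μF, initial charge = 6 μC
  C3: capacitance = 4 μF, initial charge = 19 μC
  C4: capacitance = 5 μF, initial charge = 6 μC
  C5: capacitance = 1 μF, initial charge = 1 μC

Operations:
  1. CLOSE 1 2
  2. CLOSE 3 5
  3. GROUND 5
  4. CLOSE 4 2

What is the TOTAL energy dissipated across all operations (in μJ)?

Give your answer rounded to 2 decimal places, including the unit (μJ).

Initial: C1(6μF, Q=1μC, V=0.17V), C2(6μF, Q=6μC, V=1.00V), C3(4μF, Q=19μC, V=4.75V), C4(5μF, Q=6μC, V=1.20V), C5(1μF, Q=1μC, V=1.00V)
Op 1: CLOSE 1-2: Q_total=7.00, C_total=12.00, V=0.58; Q1=3.50, Q2=3.50; dissipated=1.042
Op 2: CLOSE 3-5: Q_total=20.00, C_total=5.00, V=4.00; Q3=16.00, Q5=4.00; dissipated=5.625
Op 3: GROUND 5: Q5=0; energy lost=8.000
Op 4: CLOSE 4-2: Q_total=9.50, C_total=11.00, V=0.86; Q4=4.32, Q2=5.18; dissipated=0.519
Total dissipated: 15.185 μJ

Answer: 15.19 μJ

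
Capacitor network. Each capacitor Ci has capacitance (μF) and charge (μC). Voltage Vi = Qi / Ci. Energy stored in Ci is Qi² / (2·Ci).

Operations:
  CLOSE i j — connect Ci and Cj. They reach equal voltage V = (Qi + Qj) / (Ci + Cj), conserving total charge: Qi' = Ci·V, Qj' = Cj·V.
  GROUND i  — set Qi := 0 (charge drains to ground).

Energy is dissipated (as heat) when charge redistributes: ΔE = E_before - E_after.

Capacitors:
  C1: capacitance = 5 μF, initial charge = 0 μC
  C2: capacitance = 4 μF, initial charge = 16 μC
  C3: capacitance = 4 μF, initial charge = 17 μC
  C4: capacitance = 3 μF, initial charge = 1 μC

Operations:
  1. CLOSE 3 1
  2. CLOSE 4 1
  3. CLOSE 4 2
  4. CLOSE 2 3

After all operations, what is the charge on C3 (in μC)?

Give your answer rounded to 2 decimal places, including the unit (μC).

Initial: C1(5μF, Q=0μC, V=0.00V), C2(4μF, Q=16μC, V=4.00V), C3(4μF, Q=17μC, V=4.25V), C4(3μF, Q=1μC, V=0.33V)
Op 1: CLOSE 3-1: Q_total=17.00, C_total=9.00, V=1.89; Q3=7.56, Q1=9.44; dissipated=20.069
Op 2: CLOSE 4-1: Q_total=10.44, C_total=8.00, V=1.31; Q4=3.92, Q1=6.53; dissipated=2.269
Op 3: CLOSE 4-2: Q_total=19.92, C_total=7.00, V=2.85; Q4=8.54, Q2=11.38; dissipated=6.223
Op 4: CLOSE 2-3: Q_total=18.94, C_total=8.00, V=2.37; Q2=9.47, Q3=9.47; dissipated=0.915
Final charges: Q1=6.53, Q2=9.47, Q3=9.47, Q4=8.54

Answer: 9.47 μC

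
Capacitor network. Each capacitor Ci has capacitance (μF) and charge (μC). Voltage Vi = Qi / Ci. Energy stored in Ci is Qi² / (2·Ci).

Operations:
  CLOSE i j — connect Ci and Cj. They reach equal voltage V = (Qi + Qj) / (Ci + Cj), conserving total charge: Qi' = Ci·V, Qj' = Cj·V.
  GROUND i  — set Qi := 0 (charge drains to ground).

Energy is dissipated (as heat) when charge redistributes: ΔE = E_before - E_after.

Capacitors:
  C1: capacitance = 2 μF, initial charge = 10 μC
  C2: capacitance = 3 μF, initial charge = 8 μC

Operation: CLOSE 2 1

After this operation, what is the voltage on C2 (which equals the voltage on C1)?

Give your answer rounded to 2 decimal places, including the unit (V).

Answer: 3.60 V

Derivation:
Initial: C1(2μF, Q=10μC, V=5.00V), C2(3μF, Q=8μC, V=2.67V)
Op 1: CLOSE 2-1: Q_total=18.00, C_total=5.00, V=3.60; Q2=10.80, Q1=7.20; dissipated=3.267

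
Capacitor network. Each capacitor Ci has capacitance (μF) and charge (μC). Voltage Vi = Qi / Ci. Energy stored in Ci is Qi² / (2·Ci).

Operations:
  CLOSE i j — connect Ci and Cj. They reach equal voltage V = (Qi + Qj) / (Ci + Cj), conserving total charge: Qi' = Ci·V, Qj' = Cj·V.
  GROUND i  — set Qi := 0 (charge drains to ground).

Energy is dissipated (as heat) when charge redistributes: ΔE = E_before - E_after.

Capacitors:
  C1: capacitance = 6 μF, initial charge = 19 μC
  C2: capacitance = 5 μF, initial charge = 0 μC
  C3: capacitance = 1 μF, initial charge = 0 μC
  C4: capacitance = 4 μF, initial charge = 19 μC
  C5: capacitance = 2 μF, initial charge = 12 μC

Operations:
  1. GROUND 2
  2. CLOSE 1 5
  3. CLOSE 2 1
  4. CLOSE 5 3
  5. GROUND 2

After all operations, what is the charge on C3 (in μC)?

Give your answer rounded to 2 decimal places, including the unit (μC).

Initial: C1(6μF, Q=19μC, V=3.17V), C2(5μF, Q=0μC, V=0.00V), C3(1μF, Q=0μC, V=0.00V), C4(4μF, Q=19μC, V=4.75V), C5(2μF, Q=12μC, V=6.00V)
Op 1: GROUND 2: Q2=0; energy lost=0.000
Op 2: CLOSE 1-5: Q_total=31.00, C_total=8.00, V=3.88; Q1=23.25, Q5=7.75; dissipated=6.021
Op 3: CLOSE 2-1: Q_total=23.25, C_total=11.00, V=2.11; Q2=10.57, Q1=12.68; dissipated=20.476
Op 4: CLOSE 5-3: Q_total=7.75, C_total=3.00, V=2.58; Q5=5.17, Q3=2.58; dissipated=5.005
Op 5: GROUND 2: Q2=0; energy lost=11.169
Final charges: Q1=12.68, Q2=0.00, Q3=2.58, Q4=19.00, Q5=5.17

Answer: 2.58 μC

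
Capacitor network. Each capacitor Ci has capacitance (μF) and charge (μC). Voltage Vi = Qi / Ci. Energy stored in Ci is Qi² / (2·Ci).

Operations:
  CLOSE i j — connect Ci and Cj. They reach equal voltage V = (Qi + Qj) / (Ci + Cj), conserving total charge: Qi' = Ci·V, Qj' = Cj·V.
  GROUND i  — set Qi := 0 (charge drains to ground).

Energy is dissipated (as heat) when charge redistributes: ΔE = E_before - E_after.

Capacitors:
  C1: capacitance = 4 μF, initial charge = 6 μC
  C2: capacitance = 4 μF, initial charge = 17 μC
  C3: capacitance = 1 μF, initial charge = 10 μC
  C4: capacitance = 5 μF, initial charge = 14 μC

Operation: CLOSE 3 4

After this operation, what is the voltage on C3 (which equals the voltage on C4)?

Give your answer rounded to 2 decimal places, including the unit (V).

Initial: C1(4μF, Q=6μC, V=1.50V), C2(4μF, Q=17μC, V=4.25V), C3(1μF, Q=10μC, V=10.00V), C4(5μF, Q=14μC, V=2.80V)
Op 1: CLOSE 3-4: Q_total=24.00, C_total=6.00, V=4.00; Q3=4.00, Q4=20.00; dissipated=21.600

Answer: 4.00 V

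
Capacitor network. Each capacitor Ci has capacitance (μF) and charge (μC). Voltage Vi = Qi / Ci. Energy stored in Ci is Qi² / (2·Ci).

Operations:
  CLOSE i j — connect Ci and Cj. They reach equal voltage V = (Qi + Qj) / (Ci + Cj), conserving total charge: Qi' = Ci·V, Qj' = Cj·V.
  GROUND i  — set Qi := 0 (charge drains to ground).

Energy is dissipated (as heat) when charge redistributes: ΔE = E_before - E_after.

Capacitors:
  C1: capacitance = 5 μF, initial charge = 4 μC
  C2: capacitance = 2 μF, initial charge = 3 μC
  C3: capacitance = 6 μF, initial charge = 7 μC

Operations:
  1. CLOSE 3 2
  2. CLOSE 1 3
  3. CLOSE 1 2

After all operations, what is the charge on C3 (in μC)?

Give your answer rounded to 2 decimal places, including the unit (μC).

Answer: 6.27 μC

Derivation:
Initial: C1(5μF, Q=4μC, V=0.80V), C2(2μF, Q=3μC, V=1.50V), C3(6μF, Q=7μC, V=1.17V)
Op 1: CLOSE 3-2: Q_total=10.00, C_total=8.00, V=1.25; Q3=7.50, Q2=2.50; dissipated=0.083
Op 2: CLOSE 1-3: Q_total=11.50, C_total=11.00, V=1.05; Q1=5.23, Q3=6.27; dissipated=0.276
Op 3: CLOSE 1-2: Q_total=7.73, C_total=7.00, V=1.10; Q1=5.52, Q2=2.21; dissipated=0.030
Final charges: Q1=5.52, Q2=2.21, Q3=6.27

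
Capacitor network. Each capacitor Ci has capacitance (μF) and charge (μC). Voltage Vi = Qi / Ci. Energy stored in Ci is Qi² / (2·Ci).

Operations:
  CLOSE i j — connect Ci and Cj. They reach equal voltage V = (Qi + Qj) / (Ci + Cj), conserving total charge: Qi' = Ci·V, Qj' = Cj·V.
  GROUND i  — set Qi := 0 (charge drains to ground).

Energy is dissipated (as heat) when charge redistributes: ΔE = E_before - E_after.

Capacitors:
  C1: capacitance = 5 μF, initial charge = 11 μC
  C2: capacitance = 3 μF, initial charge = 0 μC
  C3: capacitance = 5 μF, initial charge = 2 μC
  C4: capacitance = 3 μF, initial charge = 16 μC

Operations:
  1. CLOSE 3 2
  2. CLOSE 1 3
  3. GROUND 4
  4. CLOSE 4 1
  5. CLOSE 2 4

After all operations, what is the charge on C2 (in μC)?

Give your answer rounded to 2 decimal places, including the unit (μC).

Answer: 1.52 μC

Derivation:
Initial: C1(5μF, Q=11μC, V=2.20V), C2(3μF, Q=0μC, V=0.00V), C3(5μF, Q=2μC, V=0.40V), C4(3μF, Q=16μC, V=5.33V)
Op 1: CLOSE 3-2: Q_total=2.00, C_total=8.00, V=0.25; Q3=1.25, Q2=0.75; dissipated=0.150
Op 2: CLOSE 1-3: Q_total=12.25, C_total=10.00, V=1.23; Q1=6.12, Q3=6.12; dissipated=4.753
Op 3: GROUND 4: Q4=0; energy lost=42.667
Op 4: CLOSE 4-1: Q_total=6.12, C_total=8.00, V=0.77; Q4=2.30, Q1=3.83; dissipated=1.407
Op 5: CLOSE 2-4: Q_total=3.05, C_total=6.00, V=0.51; Q2=1.52, Q4=1.52; dissipated=0.199
Final charges: Q1=3.83, Q2=1.52, Q3=6.12, Q4=1.52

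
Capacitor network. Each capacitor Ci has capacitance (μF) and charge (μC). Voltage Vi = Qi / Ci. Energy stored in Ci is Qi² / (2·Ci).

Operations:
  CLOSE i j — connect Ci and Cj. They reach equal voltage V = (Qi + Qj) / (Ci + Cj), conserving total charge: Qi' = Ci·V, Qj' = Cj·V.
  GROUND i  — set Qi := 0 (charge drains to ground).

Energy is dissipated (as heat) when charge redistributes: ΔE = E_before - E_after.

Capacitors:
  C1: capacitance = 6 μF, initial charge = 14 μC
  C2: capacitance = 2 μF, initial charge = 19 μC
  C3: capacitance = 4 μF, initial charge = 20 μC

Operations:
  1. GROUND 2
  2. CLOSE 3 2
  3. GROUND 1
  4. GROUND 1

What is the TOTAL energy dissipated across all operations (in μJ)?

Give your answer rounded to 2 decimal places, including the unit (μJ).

Initial: C1(6μF, Q=14μC, V=2.33V), C2(2μF, Q=19μC, V=9.50V), C3(4μF, Q=20μC, V=5.00V)
Op 1: GROUND 2: Q2=0; energy lost=90.250
Op 2: CLOSE 3-2: Q_total=20.00, C_total=6.00, V=3.33; Q3=13.33, Q2=6.67; dissipated=16.667
Op 3: GROUND 1: Q1=0; energy lost=16.333
Op 4: GROUND 1: Q1=0; energy lost=0.000
Total dissipated: 123.250 μJ

Answer: 123.25 μJ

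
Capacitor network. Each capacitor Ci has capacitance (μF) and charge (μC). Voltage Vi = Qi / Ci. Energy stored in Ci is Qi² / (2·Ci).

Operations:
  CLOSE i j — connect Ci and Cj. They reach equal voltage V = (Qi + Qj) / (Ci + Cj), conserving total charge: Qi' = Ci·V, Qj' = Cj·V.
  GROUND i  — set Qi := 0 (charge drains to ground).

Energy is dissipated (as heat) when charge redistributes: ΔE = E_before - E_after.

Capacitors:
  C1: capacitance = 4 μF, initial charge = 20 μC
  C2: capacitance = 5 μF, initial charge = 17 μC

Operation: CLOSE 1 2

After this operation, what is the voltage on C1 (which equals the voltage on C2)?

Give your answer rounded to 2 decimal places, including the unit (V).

Initial: C1(4μF, Q=20μC, V=5.00V), C2(5μF, Q=17μC, V=3.40V)
Op 1: CLOSE 1-2: Q_total=37.00, C_total=9.00, V=4.11; Q1=16.44, Q2=20.56; dissipated=2.844

Answer: 4.11 V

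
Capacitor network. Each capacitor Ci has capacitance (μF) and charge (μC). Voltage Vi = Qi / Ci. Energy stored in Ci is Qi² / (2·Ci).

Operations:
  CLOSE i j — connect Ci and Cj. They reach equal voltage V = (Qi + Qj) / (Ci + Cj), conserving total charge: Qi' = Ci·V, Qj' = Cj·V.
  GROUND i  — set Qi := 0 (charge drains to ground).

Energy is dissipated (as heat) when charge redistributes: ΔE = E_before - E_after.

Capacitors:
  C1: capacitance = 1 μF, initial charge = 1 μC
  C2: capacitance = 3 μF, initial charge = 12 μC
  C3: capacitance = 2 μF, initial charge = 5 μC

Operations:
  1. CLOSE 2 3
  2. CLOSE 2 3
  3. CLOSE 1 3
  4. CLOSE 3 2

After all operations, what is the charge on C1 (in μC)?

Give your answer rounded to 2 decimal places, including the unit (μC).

Initial: C1(1μF, Q=1μC, V=1.00V), C2(3μF, Q=12μC, V=4.00V), C3(2μF, Q=5μC, V=2.50V)
Op 1: CLOSE 2-3: Q_total=17.00, C_total=5.00, V=3.40; Q2=10.20, Q3=6.80; dissipated=1.350
Op 2: CLOSE 2-3: Q_total=17.00, C_total=5.00, V=3.40; Q2=10.20, Q3=6.80; dissipated=0.000
Op 3: CLOSE 1-3: Q_total=7.80, C_total=3.00, V=2.60; Q1=2.60, Q3=5.20; dissipated=1.920
Op 4: CLOSE 3-2: Q_total=15.40, C_total=5.00, V=3.08; Q3=6.16, Q2=9.24; dissipated=0.384
Final charges: Q1=2.60, Q2=9.24, Q3=6.16

Answer: 2.60 μC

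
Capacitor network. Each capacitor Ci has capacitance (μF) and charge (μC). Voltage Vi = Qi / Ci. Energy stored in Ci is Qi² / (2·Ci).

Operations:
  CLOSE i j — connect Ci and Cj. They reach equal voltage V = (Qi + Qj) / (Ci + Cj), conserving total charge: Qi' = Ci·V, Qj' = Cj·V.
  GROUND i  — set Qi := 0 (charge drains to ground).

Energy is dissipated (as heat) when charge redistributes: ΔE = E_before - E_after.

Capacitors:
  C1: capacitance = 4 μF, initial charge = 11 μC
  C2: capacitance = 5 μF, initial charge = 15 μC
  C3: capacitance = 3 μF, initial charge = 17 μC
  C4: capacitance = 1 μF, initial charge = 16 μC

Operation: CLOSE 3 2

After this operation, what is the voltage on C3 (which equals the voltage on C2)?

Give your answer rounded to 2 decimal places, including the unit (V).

Initial: C1(4μF, Q=11μC, V=2.75V), C2(5μF, Q=15μC, V=3.00V), C3(3μF, Q=17μC, V=5.67V), C4(1μF, Q=16μC, V=16.00V)
Op 1: CLOSE 3-2: Q_total=32.00, C_total=8.00, V=4.00; Q3=12.00, Q2=20.00; dissipated=6.667

Answer: 4.00 V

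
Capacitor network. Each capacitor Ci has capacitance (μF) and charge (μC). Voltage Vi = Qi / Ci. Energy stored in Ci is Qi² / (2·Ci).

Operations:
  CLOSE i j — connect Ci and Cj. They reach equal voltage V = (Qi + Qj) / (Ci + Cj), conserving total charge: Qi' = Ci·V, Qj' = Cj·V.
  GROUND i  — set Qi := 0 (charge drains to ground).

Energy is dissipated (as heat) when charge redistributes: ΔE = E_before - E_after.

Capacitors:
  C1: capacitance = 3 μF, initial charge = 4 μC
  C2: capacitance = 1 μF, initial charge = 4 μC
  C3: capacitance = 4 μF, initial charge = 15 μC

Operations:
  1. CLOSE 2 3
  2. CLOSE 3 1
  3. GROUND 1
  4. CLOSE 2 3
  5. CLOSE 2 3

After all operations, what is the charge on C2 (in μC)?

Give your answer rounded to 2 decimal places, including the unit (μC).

Answer: 2.95 μC

Derivation:
Initial: C1(3μF, Q=4μC, V=1.33V), C2(1μF, Q=4μC, V=4.00V), C3(4μF, Q=15μC, V=3.75V)
Op 1: CLOSE 2-3: Q_total=19.00, C_total=5.00, V=3.80; Q2=3.80, Q3=15.20; dissipated=0.025
Op 2: CLOSE 3-1: Q_total=19.20, C_total=7.00, V=2.74; Q3=10.97, Q1=8.23; dissipated=5.215
Op 3: GROUND 1: Q1=0; energy lost=11.285
Op 4: CLOSE 2-3: Q_total=14.77, C_total=5.00, V=2.95; Q2=2.95, Q3=11.82; dissipated=0.447
Op 5: CLOSE 2-3: Q_total=14.77, C_total=5.00, V=2.95; Q2=2.95, Q3=11.82; dissipated=0.000
Final charges: Q1=0.00, Q2=2.95, Q3=11.82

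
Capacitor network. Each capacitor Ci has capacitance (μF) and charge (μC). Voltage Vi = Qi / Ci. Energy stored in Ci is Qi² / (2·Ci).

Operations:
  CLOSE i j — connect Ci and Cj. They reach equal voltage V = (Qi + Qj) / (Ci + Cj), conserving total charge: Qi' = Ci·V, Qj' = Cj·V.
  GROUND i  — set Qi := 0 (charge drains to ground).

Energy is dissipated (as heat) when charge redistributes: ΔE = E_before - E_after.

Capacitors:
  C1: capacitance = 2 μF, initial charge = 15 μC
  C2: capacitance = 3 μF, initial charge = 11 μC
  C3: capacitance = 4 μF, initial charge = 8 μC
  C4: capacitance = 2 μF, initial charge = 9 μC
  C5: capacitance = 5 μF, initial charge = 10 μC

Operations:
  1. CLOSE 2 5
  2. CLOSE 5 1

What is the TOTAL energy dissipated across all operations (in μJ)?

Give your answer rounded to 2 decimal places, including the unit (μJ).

Answer: 19.58 μJ

Derivation:
Initial: C1(2μF, Q=15μC, V=7.50V), C2(3μF, Q=11μC, V=3.67V), C3(4μF, Q=8μC, V=2.00V), C4(2μF, Q=9μC, V=4.50V), C5(5μF, Q=10μC, V=2.00V)
Op 1: CLOSE 2-5: Q_total=21.00, C_total=8.00, V=2.62; Q2=7.88, Q5=13.12; dissipated=2.604
Op 2: CLOSE 5-1: Q_total=28.12, C_total=7.00, V=4.02; Q5=20.09, Q1=8.04; dissipated=16.975
Total dissipated: 19.580 μJ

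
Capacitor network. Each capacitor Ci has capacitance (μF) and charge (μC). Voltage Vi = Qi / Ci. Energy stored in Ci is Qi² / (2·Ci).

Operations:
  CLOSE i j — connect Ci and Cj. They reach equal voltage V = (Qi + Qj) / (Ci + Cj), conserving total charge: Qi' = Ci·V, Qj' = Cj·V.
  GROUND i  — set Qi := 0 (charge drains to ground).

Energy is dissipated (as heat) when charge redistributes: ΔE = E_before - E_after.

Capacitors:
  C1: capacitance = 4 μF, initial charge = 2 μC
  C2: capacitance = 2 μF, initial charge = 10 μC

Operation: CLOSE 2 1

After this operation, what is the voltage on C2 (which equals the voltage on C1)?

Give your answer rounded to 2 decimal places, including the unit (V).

Answer: 2.00 V

Derivation:
Initial: C1(4μF, Q=2μC, V=0.50V), C2(2μF, Q=10μC, V=5.00V)
Op 1: CLOSE 2-1: Q_total=12.00, C_total=6.00, V=2.00; Q2=4.00, Q1=8.00; dissipated=13.500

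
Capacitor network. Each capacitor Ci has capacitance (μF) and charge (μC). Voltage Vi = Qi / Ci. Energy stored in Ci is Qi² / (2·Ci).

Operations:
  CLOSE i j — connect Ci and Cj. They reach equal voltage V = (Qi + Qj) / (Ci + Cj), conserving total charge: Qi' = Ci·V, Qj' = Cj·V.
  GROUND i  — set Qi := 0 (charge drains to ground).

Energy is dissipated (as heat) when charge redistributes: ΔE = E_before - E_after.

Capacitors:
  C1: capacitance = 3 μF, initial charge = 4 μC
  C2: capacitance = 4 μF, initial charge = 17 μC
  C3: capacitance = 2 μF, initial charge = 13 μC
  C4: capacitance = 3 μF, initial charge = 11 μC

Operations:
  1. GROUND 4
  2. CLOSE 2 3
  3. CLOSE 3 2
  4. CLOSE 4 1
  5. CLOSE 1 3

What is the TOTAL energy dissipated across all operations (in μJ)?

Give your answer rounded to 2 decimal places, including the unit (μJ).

Answer: 36.14 μJ

Derivation:
Initial: C1(3μF, Q=4μC, V=1.33V), C2(4μF, Q=17μC, V=4.25V), C3(2μF, Q=13μC, V=6.50V), C4(3μF, Q=11μC, V=3.67V)
Op 1: GROUND 4: Q4=0; energy lost=20.167
Op 2: CLOSE 2-3: Q_total=30.00, C_total=6.00, V=5.00; Q2=20.00, Q3=10.00; dissipated=3.375
Op 3: CLOSE 3-2: Q_total=30.00, C_total=6.00, V=5.00; Q3=10.00, Q2=20.00; dissipated=0.000
Op 4: CLOSE 4-1: Q_total=4.00, C_total=6.00, V=0.67; Q4=2.00, Q1=2.00; dissipated=1.333
Op 5: CLOSE 1-3: Q_total=12.00, C_total=5.00, V=2.40; Q1=7.20, Q3=4.80; dissipated=11.267
Total dissipated: 36.142 μJ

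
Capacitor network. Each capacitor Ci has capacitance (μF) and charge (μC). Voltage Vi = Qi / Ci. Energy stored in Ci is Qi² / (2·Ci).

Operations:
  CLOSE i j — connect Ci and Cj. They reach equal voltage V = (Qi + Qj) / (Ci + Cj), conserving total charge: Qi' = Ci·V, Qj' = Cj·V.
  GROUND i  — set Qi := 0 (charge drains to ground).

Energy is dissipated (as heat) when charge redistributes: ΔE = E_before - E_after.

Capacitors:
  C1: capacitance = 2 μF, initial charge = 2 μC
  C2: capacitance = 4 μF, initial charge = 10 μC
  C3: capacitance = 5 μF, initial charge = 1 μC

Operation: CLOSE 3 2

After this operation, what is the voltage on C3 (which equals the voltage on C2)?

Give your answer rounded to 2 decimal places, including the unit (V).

Answer: 1.22 V

Derivation:
Initial: C1(2μF, Q=2μC, V=1.00V), C2(4μF, Q=10μC, V=2.50V), C3(5μF, Q=1μC, V=0.20V)
Op 1: CLOSE 3-2: Q_total=11.00, C_total=9.00, V=1.22; Q3=6.11, Q2=4.89; dissipated=5.878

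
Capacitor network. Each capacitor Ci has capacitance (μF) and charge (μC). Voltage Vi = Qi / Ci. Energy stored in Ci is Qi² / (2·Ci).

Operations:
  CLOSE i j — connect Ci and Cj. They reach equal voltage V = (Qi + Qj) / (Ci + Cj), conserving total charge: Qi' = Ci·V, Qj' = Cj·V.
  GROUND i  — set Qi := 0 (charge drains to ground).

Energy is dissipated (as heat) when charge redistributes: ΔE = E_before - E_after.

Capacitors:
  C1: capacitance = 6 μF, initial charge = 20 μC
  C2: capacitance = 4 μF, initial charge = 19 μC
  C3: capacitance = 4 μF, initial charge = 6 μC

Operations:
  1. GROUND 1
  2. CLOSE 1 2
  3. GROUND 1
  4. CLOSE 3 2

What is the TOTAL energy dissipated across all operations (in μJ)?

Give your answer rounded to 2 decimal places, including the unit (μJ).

Initial: C1(6μF, Q=20μC, V=3.33V), C2(4μF, Q=19μC, V=4.75V), C3(4μF, Q=6μC, V=1.50V)
Op 1: GROUND 1: Q1=0; energy lost=33.333
Op 2: CLOSE 1-2: Q_total=19.00, C_total=10.00, V=1.90; Q1=11.40, Q2=7.60; dissipated=27.075
Op 3: GROUND 1: Q1=0; energy lost=10.830
Op 4: CLOSE 3-2: Q_total=13.60, C_total=8.00, V=1.70; Q3=6.80, Q2=6.80; dissipated=0.160
Total dissipated: 71.398 μJ

Answer: 71.40 μJ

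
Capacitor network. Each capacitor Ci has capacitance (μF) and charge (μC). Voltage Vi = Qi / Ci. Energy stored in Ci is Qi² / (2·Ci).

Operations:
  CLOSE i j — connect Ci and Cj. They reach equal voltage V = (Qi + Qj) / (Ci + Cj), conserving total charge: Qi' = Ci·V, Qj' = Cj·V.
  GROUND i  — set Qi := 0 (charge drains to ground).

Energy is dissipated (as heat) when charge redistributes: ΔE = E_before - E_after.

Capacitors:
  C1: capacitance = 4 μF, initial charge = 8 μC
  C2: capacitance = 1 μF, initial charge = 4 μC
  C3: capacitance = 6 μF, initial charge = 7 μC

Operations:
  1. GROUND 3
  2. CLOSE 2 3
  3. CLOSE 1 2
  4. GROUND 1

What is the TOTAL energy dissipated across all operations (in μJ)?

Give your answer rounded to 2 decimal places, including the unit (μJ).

Initial: C1(4μF, Q=8μC, V=2.00V), C2(1μF, Q=4μC, V=4.00V), C3(6μF, Q=7μC, V=1.17V)
Op 1: GROUND 3: Q3=0; energy lost=4.083
Op 2: CLOSE 2-3: Q_total=4.00, C_total=7.00, V=0.57; Q2=0.57, Q3=3.43; dissipated=6.857
Op 3: CLOSE 1-2: Q_total=8.57, C_total=5.00, V=1.71; Q1=6.86, Q2=1.71; dissipated=0.816
Op 4: GROUND 1: Q1=0; energy lost=5.878
Total dissipated: 17.634 μJ

Answer: 17.63 μJ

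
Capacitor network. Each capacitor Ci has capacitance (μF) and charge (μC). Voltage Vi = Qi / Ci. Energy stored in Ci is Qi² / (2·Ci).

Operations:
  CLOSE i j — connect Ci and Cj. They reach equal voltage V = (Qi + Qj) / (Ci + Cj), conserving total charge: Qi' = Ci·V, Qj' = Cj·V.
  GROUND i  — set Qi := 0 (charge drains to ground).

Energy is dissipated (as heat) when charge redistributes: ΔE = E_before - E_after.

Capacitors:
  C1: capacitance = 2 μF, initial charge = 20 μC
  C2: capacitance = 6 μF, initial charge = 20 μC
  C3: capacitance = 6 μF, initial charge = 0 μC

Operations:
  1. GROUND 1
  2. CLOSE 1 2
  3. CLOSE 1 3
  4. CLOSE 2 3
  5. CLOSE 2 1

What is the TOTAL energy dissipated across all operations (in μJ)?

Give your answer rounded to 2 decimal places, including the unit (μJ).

Initial: C1(2μF, Q=20μC, V=10.00V), C2(6μF, Q=20μC, V=3.33V), C3(6μF, Q=0μC, V=0.00V)
Op 1: GROUND 1: Q1=0; energy lost=100.000
Op 2: CLOSE 1-2: Q_total=20.00, C_total=8.00, V=2.50; Q1=5.00, Q2=15.00; dissipated=8.333
Op 3: CLOSE 1-3: Q_total=5.00, C_total=8.00, V=0.62; Q1=1.25, Q3=3.75; dissipated=4.688
Op 4: CLOSE 2-3: Q_total=18.75, C_total=12.00, V=1.56; Q2=9.38, Q3=9.38; dissipated=5.273
Op 5: CLOSE 2-1: Q_total=10.62, C_total=8.00, V=1.33; Q2=7.97, Q1=2.66; dissipated=0.659
Total dissipated: 118.953 μJ

Answer: 118.95 μJ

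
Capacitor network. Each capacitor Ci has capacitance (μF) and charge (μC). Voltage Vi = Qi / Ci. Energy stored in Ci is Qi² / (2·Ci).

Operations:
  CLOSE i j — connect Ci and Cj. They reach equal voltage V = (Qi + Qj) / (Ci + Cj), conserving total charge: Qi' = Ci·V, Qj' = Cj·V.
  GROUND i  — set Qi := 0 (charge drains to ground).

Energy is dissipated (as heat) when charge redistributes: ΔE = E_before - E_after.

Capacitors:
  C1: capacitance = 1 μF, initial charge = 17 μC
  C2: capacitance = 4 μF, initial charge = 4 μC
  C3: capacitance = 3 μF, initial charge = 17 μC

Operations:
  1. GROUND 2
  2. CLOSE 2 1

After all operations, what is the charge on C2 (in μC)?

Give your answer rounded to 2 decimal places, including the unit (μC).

Initial: C1(1μF, Q=17μC, V=17.00V), C2(4μF, Q=4μC, V=1.00V), C3(3μF, Q=17μC, V=5.67V)
Op 1: GROUND 2: Q2=0; energy lost=2.000
Op 2: CLOSE 2-1: Q_total=17.00, C_total=5.00, V=3.40; Q2=13.60, Q1=3.40; dissipated=115.600
Final charges: Q1=3.40, Q2=13.60, Q3=17.00

Answer: 13.60 μC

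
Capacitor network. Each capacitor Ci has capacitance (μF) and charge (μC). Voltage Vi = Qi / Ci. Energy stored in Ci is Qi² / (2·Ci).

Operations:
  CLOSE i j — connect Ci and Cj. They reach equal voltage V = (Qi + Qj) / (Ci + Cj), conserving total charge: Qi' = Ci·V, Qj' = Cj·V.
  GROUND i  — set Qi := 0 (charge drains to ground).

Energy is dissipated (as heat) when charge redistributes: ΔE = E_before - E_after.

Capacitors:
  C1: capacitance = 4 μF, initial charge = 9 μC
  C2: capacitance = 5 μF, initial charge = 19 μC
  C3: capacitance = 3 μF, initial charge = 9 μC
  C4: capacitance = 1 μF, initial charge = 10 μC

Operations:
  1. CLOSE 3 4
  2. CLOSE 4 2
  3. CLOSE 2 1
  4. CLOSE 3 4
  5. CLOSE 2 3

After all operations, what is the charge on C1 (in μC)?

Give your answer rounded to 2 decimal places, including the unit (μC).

Initial: C1(4μF, Q=9μC, V=2.25V), C2(5μF, Q=19μC, V=3.80V), C3(3μF, Q=9μC, V=3.00V), C4(1μF, Q=10μC, V=10.00V)
Op 1: CLOSE 3-4: Q_total=19.00, C_total=4.00, V=4.75; Q3=14.25, Q4=4.75; dissipated=18.375
Op 2: CLOSE 4-2: Q_total=23.75, C_total=6.00, V=3.96; Q4=3.96, Q2=19.79; dissipated=0.376
Op 3: CLOSE 2-1: Q_total=28.79, C_total=9.00, V=3.20; Q2=16.00, Q1=12.80; dissipated=3.243
Op 4: CLOSE 3-4: Q_total=18.21, C_total=4.00, V=4.55; Q3=13.66, Q4=4.55; dissipated=0.235
Op 5: CLOSE 2-3: Q_total=29.65, C_total=8.00, V=3.71; Q2=18.53, Q3=11.12; dissipated=1.716
Final charges: Q1=12.80, Q2=18.53, Q3=11.12, Q4=4.55

Answer: 12.80 μC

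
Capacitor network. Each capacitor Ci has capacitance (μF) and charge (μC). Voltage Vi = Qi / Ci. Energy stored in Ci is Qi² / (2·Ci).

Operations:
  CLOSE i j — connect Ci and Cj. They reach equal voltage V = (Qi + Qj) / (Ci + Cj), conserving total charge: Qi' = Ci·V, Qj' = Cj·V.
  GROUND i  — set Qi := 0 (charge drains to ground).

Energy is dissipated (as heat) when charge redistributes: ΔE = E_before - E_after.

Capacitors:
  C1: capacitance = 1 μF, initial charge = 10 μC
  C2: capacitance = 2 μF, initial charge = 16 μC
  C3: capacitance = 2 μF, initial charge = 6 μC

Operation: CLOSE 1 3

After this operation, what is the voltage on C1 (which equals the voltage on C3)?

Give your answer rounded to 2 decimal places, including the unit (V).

Initial: C1(1μF, Q=10μC, V=10.00V), C2(2μF, Q=16μC, V=8.00V), C3(2μF, Q=6μC, V=3.00V)
Op 1: CLOSE 1-3: Q_total=16.00, C_total=3.00, V=5.33; Q1=5.33, Q3=10.67; dissipated=16.333

Answer: 5.33 V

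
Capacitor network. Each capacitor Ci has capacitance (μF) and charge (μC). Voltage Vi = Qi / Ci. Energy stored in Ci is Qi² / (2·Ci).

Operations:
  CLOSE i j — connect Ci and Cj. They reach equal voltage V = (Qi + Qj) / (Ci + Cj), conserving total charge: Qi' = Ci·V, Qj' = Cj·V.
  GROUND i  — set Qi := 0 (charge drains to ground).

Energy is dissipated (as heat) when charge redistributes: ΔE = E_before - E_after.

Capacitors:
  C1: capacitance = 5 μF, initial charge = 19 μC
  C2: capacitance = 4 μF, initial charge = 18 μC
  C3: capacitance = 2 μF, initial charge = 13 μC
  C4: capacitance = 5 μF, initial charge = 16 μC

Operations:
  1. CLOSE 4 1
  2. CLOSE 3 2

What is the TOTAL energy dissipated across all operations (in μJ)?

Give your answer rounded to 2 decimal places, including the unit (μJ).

Initial: C1(5μF, Q=19μC, V=3.80V), C2(4μF, Q=18μC, V=4.50V), C3(2μF, Q=13μC, V=6.50V), C4(5μF, Q=16μC, V=3.20V)
Op 1: CLOSE 4-1: Q_total=35.00, C_total=10.00, V=3.50; Q4=17.50, Q1=17.50; dissipated=0.450
Op 2: CLOSE 3-2: Q_total=31.00, C_total=6.00, V=5.17; Q3=10.33, Q2=20.67; dissipated=2.667
Total dissipated: 3.117 μJ

Answer: 3.12 μJ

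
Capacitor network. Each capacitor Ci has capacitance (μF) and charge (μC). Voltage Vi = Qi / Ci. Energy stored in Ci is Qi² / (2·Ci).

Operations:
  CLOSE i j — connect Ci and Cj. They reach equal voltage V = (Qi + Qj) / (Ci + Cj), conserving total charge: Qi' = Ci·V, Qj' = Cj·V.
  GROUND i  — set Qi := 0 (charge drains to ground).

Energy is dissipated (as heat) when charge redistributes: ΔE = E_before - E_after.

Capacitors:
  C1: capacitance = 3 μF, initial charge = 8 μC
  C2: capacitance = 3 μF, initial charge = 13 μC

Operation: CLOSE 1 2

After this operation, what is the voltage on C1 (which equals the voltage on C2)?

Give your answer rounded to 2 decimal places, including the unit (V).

Initial: C1(3μF, Q=8μC, V=2.67V), C2(3μF, Q=13μC, V=4.33V)
Op 1: CLOSE 1-2: Q_total=21.00, C_total=6.00, V=3.50; Q1=10.50, Q2=10.50; dissipated=2.083

Answer: 3.50 V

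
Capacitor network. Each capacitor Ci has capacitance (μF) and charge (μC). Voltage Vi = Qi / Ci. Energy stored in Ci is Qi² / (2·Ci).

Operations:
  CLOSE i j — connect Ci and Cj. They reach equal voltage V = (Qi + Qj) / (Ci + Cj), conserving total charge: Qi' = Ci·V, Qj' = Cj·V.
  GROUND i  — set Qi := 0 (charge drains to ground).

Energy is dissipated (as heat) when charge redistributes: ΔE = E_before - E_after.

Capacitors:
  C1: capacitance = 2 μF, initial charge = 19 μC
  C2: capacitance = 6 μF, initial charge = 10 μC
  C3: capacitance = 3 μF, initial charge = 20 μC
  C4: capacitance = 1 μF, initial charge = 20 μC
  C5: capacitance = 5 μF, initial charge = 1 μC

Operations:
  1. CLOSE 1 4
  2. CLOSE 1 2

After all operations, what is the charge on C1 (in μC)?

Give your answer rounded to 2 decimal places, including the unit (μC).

Initial: C1(2μF, Q=19μC, V=9.50V), C2(6μF, Q=10μC, V=1.67V), C3(3μF, Q=20μC, V=6.67V), C4(1μF, Q=20μC, V=20.00V), C5(5μF, Q=1μC, V=0.20V)
Op 1: CLOSE 1-4: Q_total=39.00, C_total=3.00, V=13.00; Q1=26.00, Q4=13.00; dissipated=36.750
Op 2: CLOSE 1-2: Q_total=36.00, C_total=8.00, V=4.50; Q1=9.00, Q2=27.00; dissipated=96.333
Final charges: Q1=9.00, Q2=27.00, Q3=20.00, Q4=13.00, Q5=1.00

Answer: 9.00 μC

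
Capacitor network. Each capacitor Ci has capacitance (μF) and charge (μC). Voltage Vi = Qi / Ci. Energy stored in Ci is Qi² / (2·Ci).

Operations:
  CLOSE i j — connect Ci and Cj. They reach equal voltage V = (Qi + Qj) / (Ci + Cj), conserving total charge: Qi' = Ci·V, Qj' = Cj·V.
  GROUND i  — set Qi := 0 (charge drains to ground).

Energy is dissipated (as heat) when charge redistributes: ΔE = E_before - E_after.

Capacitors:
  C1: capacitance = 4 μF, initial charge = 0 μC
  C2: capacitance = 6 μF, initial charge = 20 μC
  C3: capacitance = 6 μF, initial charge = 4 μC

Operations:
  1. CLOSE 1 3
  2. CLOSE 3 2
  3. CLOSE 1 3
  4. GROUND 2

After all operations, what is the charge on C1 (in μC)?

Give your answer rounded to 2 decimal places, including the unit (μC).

Initial: C1(4μF, Q=0μC, V=0.00V), C2(6μF, Q=20μC, V=3.33V), C3(6μF, Q=4μC, V=0.67V)
Op 1: CLOSE 1-3: Q_total=4.00, C_total=10.00, V=0.40; Q1=1.60, Q3=2.40; dissipated=0.533
Op 2: CLOSE 3-2: Q_total=22.40, C_total=12.00, V=1.87; Q3=11.20, Q2=11.20; dissipated=12.907
Op 3: CLOSE 1-3: Q_total=12.80, C_total=10.00, V=1.28; Q1=5.12, Q3=7.68; dissipated=2.581
Op 4: GROUND 2: Q2=0; energy lost=10.453
Final charges: Q1=5.12, Q2=0.00, Q3=7.68

Answer: 5.12 μC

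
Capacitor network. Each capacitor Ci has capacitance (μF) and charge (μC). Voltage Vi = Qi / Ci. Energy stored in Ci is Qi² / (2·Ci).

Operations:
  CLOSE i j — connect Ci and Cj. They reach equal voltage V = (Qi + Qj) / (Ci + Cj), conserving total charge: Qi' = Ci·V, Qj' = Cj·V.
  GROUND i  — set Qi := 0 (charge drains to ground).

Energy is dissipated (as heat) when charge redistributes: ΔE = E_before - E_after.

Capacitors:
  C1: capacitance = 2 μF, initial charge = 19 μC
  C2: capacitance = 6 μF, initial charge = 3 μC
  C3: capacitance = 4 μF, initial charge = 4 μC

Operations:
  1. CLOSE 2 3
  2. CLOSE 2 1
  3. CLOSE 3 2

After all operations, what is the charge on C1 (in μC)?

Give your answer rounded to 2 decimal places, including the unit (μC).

Answer: 5.80 μC

Derivation:
Initial: C1(2μF, Q=19μC, V=9.50V), C2(6μF, Q=3μC, V=0.50V), C3(4μF, Q=4μC, V=1.00V)
Op 1: CLOSE 2-3: Q_total=7.00, C_total=10.00, V=0.70; Q2=4.20, Q3=2.80; dissipated=0.300
Op 2: CLOSE 2-1: Q_total=23.20, C_total=8.00, V=2.90; Q2=17.40, Q1=5.80; dissipated=58.080
Op 3: CLOSE 3-2: Q_total=20.20, C_total=10.00, V=2.02; Q3=8.08, Q2=12.12; dissipated=5.808
Final charges: Q1=5.80, Q2=12.12, Q3=8.08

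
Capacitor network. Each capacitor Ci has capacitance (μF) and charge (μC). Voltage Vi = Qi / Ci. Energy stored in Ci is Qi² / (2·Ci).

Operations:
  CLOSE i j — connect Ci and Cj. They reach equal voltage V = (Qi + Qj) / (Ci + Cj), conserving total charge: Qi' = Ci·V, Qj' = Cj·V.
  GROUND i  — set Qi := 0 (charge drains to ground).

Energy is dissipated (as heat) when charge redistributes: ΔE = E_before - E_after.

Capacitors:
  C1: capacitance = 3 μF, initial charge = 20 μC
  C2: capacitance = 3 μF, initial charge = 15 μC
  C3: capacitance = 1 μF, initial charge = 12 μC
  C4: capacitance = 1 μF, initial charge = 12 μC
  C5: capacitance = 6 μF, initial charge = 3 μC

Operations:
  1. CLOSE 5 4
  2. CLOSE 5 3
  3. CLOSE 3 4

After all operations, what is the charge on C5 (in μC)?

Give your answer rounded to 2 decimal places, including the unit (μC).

Initial: C1(3μF, Q=20μC, V=6.67V), C2(3μF, Q=15μC, V=5.00V), C3(1μF, Q=12μC, V=12.00V), C4(1μF, Q=12μC, V=12.00V), C5(6μF, Q=3μC, V=0.50V)
Op 1: CLOSE 5-4: Q_total=15.00, C_total=7.00, V=2.14; Q5=12.86, Q4=2.14; dissipated=56.679
Op 2: CLOSE 5-3: Q_total=24.86, C_total=7.00, V=3.55; Q5=21.31, Q3=3.55; dissipated=41.641
Op 3: CLOSE 3-4: Q_total=5.69, C_total=2.00, V=2.85; Q3=2.85, Q4=2.85; dissipated=0.496
Final charges: Q1=20.00, Q2=15.00, Q3=2.85, Q4=2.85, Q5=21.31

Answer: 21.31 μC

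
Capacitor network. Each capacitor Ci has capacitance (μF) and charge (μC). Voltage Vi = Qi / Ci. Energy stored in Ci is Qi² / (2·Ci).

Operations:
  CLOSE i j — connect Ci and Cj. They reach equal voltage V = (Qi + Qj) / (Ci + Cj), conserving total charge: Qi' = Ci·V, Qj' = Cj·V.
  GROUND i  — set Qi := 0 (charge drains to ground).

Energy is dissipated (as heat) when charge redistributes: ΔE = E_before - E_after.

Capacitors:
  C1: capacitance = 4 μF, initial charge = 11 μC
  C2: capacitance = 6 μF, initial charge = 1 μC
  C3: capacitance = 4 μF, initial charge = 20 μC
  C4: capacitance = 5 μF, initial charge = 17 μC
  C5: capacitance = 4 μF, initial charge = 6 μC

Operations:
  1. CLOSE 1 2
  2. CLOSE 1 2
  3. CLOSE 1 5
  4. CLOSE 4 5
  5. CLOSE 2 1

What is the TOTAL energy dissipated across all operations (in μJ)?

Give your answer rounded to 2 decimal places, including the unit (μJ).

Initial: C1(4μF, Q=11μC, V=2.75V), C2(6μF, Q=1μC, V=0.17V), C3(4μF, Q=20μC, V=5.00V), C4(5μF, Q=17μC, V=3.40V), C5(4μF, Q=6μC, V=1.50V)
Op 1: CLOSE 1-2: Q_total=12.00, C_total=10.00, V=1.20; Q1=4.80, Q2=7.20; dissipated=8.008
Op 2: CLOSE 1-2: Q_total=12.00, C_total=10.00, V=1.20; Q1=4.80, Q2=7.20; dissipated=0.000
Op 3: CLOSE 1-5: Q_total=10.80, C_total=8.00, V=1.35; Q1=5.40, Q5=5.40; dissipated=0.090
Op 4: CLOSE 4-5: Q_total=22.40, C_total=9.00, V=2.49; Q4=12.44, Q5=9.96; dissipated=4.669
Op 5: CLOSE 2-1: Q_total=12.60, C_total=10.00, V=1.26; Q2=7.56, Q1=5.04; dissipated=0.027
Total dissipated: 12.795 μJ

Answer: 12.79 μJ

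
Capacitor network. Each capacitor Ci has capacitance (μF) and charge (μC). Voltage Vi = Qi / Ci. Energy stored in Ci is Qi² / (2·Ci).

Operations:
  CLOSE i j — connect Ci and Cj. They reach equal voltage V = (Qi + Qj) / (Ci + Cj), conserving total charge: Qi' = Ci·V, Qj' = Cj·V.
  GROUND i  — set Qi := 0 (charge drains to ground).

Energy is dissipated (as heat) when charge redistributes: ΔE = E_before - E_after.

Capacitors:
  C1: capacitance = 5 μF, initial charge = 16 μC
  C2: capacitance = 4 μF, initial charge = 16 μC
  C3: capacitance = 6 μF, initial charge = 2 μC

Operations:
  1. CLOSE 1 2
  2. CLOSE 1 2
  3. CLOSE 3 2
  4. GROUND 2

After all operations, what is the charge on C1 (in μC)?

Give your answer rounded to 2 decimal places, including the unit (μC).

Initial: C1(5μF, Q=16μC, V=3.20V), C2(4μF, Q=16μC, V=4.00V), C3(6μF, Q=2μC, V=0.33V)
Op 1: CLOSE 1-2: Q_total=32.00, C_total=9.00, V=3.56; Q1=17.78, Q2=14.22; dissipated=0.711
Op 2: CLOSE 1-2: Q_total=32.00, C_total=9.00, V=3.56; Q1=17.78, Q2=14.22; dissipated=0.000
Op 3: CLOSE 3-2: Q_total=16.22, C_total=10.00, V=1.62; Q3=9.73, Q2=6.49; dissipated=12.459
Op 4: GROUND 2: Q2=0; energy lost=5.263
Final charges: Q1=17.78, Q2=0.00, Q3=9.73

Answer: 17.78 μC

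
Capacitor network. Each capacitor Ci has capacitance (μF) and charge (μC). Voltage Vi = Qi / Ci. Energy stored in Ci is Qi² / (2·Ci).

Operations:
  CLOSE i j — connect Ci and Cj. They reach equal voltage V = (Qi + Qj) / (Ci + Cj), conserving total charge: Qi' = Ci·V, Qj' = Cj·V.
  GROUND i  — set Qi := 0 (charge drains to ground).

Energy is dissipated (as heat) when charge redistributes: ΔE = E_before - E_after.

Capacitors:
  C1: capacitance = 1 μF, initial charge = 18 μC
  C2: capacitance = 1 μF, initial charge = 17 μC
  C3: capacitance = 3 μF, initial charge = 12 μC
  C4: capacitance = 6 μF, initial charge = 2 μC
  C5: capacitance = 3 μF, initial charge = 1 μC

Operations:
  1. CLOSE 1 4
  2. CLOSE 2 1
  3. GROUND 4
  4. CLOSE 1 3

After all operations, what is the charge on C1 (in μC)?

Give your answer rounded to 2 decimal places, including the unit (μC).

Answer: 5.48 μC

Derivation:
Initial: C1(1μF, Q=18μC, V=18.00V), C2(1μF, Q=17μC, V=17.00V), C3(3μF, Q=12μC, V=4.00V), C4(6μF, Q=2μC, V=0.33V), C5(3μF, Q=1μC, V=0.33V)
Op 1: CLOSE 1-4: Q_total=20.00, C_total=7.00, V=2.86; Q1=2.86, Q4=17.14; dissipated=133.762
Op 2: CLOSE 2-1: Q_total=19.86, C_total=2.00, V=9.93; Q2=9.93, Q1=9.93; dissipated=50.005
Op 3: GROUND 4: Q4=0; energy lost=24.490
Op 4: CLOSE 1-3: Q_total=21.93, C_total=4.00, V=5.48; Q1=5.48, Q3=16.45; dissipated=13.180
Final charges: Q1=5.48, Q2=9.93, Q3=16.45, Q4=0.00, Q5=1.00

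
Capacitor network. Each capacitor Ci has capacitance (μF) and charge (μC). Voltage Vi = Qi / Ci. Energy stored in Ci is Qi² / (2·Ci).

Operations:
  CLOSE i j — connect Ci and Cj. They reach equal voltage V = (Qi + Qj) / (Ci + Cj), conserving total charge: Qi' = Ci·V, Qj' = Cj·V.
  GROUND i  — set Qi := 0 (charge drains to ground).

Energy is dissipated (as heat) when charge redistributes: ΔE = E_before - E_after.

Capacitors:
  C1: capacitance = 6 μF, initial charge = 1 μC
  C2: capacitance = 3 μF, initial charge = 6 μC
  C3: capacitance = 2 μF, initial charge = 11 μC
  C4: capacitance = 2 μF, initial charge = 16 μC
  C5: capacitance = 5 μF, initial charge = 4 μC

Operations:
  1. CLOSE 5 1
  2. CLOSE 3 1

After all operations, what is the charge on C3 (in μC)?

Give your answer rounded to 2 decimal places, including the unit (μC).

Answer: 3.43 μC

Derivation:
Initial: C1(6μF, Q=1μC, V=0.17V), C2(3μF, Q=6μC, V=2.00V), C3(2μF, Q=11μC, V=5.50V), C4(2μF, Q=16μC, V=8.00V), C5(5μF, Q=4μC, V=0.80V)
Op 1: CLOSE 5-1: Q_total=5.00, C_total=11.00, V=0.45; Q5=2.27, Q1=2.73; dissipated=0.547
Op 2: CLOSE 3-1: Q_total=13.73, C_total=8.00, V=1.72; Q3=3.43, Q1=10.30; dissipated=19.092
Final charges: Q1=10.30, Q2=6.00, Q3=3.43, Q4=16.00, Q5=2.27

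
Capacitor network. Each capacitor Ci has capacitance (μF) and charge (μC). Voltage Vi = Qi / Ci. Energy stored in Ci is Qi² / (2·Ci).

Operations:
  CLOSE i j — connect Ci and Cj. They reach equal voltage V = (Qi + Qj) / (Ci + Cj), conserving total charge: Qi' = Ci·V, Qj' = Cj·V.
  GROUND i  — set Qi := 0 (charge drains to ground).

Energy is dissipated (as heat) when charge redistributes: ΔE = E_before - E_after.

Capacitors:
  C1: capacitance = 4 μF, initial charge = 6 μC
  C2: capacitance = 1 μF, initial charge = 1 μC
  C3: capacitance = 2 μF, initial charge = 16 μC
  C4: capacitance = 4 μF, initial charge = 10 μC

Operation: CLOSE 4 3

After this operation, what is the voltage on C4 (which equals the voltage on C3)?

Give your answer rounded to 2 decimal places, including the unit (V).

Answer: 4.33 V

Derivation:
Initial: C1(4μF, Q=6μC, V=1.50V), C2(1μF, Q=1μC, V=1.00V), C3(2μF, Q=16μC, V=8.00V), C4(4μF, Q=10μC, V=2.50V)
Op 1: CLOSE 4-3: Q_total=26.00, C_total=6.00, V=4.33; Q4=17.33, Q3=8.67; dissipated=20.167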